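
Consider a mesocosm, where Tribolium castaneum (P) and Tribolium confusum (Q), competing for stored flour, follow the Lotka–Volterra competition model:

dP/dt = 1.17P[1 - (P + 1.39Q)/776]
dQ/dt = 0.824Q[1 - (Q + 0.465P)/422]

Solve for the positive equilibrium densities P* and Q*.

P* ≈ 536, Q* ≈ 173

Setting both brackets to zero gives the nullclines P + 1.39Q = 776 and 0.465P + Q = 422.
Substituting Q = 422 - 0.465P into the first: P(1 - 1.39·0.465) = 776 - 1.39·422.
So P* = 189/0.354 = 536, and then Q* = 422 - 0.465·536 = 173.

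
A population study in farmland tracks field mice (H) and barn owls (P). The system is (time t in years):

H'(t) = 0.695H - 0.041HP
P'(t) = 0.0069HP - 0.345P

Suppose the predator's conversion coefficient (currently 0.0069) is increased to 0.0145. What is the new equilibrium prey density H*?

H* ≈ 23.8

At the interior fixed point, setting dP/dt = 0 with P > 0 fixes H* = (predator death rate)/(HP coefficient) — independent of the other coefficients.
With the change, H* = 0.345/0.0145 = 23.8; it falls from 50.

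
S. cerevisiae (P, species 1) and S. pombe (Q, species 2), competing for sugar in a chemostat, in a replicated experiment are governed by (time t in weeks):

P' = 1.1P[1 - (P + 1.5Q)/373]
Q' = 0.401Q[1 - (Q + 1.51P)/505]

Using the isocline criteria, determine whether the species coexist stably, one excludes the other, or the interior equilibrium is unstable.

Compare the nullcline intercepts: K1/α12 = 373/1.5 = 249 < K2 = 505; K2/α21 = 505/1.51 = 334 < K1 = 373.
Since both are reversed, neither can invade when rare; the interior point is a saddle.

unstable coexistence (outcome depends on initial conditions)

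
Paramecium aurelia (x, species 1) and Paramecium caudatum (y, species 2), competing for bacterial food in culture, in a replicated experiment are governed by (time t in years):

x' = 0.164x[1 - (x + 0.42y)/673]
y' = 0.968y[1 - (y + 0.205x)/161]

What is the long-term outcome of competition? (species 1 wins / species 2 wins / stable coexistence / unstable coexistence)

stable coexistence

Compare the nullcline intercepts: K1/α12 = 673/0.42 = 1600 > K2 = 161; K2/α21 = 161/0.205 = 785 > K1 = 673.
Since both inequalities hold, each species can invade when rare, so the interior equilibrium is stable.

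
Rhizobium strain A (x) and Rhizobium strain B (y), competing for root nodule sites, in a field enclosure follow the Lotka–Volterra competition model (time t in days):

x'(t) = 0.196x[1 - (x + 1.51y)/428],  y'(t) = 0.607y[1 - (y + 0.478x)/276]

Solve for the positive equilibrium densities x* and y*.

Setting both brackets to zero gives the nullclines x + 1.51y = 428 and 0.478x + y = 276.
Substituting y = 276 - 0.478x into the first: x(1 - 1.51·0.478) = 428 - 1.51·276.
So x* = 11.2/0.278 = 40.4, and then y* = 276 - 0.478·40.4 = 257.

x* ≈ 40.4, y* ≈ 257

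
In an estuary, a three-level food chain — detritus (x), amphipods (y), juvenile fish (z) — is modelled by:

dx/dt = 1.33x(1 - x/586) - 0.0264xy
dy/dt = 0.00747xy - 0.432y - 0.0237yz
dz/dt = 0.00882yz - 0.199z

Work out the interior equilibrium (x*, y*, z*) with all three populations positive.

From dz/dt = 0: 0.00882y* = 0.199, so y* = 22.6.
From dx/dt = 0: 1.33(1 - x*/586) = 0.0264·22.6, giving x* = 586·(1 - 0.448) = 324.
From dy/dt = 0: 0.00747·324 - 0.432 = 0.0237z*, so z* = 1.98/0.0237 = 83.8.

x* ≈ 324, y* ≈ 22.6, z* ≈ 83.8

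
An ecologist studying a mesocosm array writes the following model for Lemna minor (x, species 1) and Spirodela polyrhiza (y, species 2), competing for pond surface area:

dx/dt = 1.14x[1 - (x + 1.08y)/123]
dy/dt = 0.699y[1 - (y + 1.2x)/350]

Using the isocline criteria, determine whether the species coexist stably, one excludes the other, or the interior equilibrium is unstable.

Compare the nullcline intercepts: K1/α12 = 123/1.08 = 114 < K2 = 350; K2/α21 = 350/1.2 = 292 > K1 = 123.
Since the inequalities point opposite ways, species 2 can invade but species 1 cannot.

species 2 excludes species 1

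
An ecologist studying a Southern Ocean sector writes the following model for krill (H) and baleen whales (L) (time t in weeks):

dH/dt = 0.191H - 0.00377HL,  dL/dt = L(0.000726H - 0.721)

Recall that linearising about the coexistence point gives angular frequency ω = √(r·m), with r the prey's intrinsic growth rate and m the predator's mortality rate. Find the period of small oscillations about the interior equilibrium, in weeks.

T ≈ 16.9 weeks

Here r = 0.191 and m = 0.721, so r·m = 0.138.
ω = √0.138 = 0.371 per week, hence T = 2π/ω ≈ 16.9 weeks.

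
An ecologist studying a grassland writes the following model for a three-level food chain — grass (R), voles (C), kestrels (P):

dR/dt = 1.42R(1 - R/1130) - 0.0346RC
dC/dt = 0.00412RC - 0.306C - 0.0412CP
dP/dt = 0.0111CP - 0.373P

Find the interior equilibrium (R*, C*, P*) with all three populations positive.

From dP/dt = 0: 0.0111C* = 0.373, so C* = 33.6.
From dR/dt = 0: 1.42(1 - R*/1130) = 0.0346·33.6, giving R* = 1130·(1 - 0.819) = 205.
From dC/dt = 0: 0.00412·205 - 0.306 = 0.0412P*, so P* = 0.538/0.0412 = 13.

R* ≈ 205, C* ≈ 33.6, P* ≈ 13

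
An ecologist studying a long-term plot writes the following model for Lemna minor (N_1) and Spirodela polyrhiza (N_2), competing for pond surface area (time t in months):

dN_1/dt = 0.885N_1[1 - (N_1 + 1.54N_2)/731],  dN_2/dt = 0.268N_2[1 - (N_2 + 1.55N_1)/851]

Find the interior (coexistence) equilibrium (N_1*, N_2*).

Setting both brackets to zero gives the nullclines N_1 + 1.54N_2 = 731 and 1.55N_1 + N_2 = 851.
Substituting N_2 = 851 - 1.55N_1 into the first: N_1(1 - 1.54·1.55) = 731 - 1.54·851.
So N_1* = -580/-1.39 = 418, and then N_2* = 851 - 1.55·418 = 203.

N_1* ≈ 418, N_2* ≈ 203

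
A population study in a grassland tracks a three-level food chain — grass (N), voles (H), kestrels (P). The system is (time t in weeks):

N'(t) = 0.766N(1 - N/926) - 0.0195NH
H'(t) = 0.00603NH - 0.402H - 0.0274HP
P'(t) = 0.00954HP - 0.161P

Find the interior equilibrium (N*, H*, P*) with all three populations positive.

N* ≈ 528, H* ≈ 16.9, P* ≈ 102

From dP/dt = 0: 0.00954H* = 0.161, so H* = 16.9.
From dN/dt = 0: 0.766(1 - N*/926) = 0.0195·16.9, giving N* = 926·(1 - 0.43) = 528.
From dH/dt = 0: 0.00603·528 - 0.402 = 0.0274P*, so P* = 2.78/0.0274 = 102.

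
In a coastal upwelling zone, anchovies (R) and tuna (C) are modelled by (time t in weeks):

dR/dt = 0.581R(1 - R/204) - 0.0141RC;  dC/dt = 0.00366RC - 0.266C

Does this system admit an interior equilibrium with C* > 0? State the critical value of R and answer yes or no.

The predator equation gives dC/dt > 0 only when R > 0.266/0.00366 = 72.7.
Without the predator, R → K = 204. Since 204 > 72.7, the predator can invade and persist.

Threshold R = 72.7; K > 72.7, so yes, the predator persists.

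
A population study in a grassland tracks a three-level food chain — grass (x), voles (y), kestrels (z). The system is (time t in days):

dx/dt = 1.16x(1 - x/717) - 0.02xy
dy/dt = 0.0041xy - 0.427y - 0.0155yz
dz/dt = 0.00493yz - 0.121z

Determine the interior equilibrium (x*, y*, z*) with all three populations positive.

From dz/dt = 0: 0.00493y* = 0.121, so y* = 24.5.
From dx/dt = 0: 1.16(1 - x*/717) = 0.02·24.5, giving x* = 717·(1 - 0.423) = 414.
From dy/dt = 0: 0.0041·414 - 0.427 = 0.0155z*, so z* = 1.27/0.0155 = 81.9.

x* ≈ 414, y* ≈ 24.5, z* ≈ 81.9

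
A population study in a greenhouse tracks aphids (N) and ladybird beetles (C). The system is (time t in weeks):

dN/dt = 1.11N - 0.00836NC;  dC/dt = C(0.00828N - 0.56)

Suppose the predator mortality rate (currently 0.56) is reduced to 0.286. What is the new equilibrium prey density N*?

At the interior fixed point, setting dC/dt = 0 with C > 0 fixes N* = (predator death rate)/(NC coefficient) — independent of the other coefficients.
With the change, N* = 0.286/0.00828 = 34.5; it falls from 67.6.

N* ≈ 34.5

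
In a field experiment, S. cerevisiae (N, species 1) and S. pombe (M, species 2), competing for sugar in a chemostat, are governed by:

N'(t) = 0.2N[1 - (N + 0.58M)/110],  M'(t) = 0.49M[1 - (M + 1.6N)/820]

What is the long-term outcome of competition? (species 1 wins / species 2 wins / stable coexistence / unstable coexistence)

species 2 excludes species 1

Compare the nullcline intercepts: K1/α12 = 110/0.58 = 190 < K2 = 820; K2/α21 = 820/1.6 = 512 > K1 = 110.
Since the inequalities point opposite ways, species 2 can invade but species 1 cannot.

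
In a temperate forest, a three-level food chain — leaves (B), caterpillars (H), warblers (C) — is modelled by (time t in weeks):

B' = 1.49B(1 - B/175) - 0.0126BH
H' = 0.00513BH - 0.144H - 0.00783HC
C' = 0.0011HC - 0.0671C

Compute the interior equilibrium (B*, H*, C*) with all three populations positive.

B* ≈ 84.7, H* ≈ 61, C* ≈ 37.1

From dC/dt = 0: 0.0011H* = 0.0671, so H* = 61.
From dB/dt = 0: 1.49(1 - B*/175) = 0.0126·61, giving B* = 175·(1 - 0.516) = 84.7.
From dH/dt = 0: 0.00513·84.7 - 0.144 = 0.00783C*, so C* = 0.291/0.00783 = 37.1.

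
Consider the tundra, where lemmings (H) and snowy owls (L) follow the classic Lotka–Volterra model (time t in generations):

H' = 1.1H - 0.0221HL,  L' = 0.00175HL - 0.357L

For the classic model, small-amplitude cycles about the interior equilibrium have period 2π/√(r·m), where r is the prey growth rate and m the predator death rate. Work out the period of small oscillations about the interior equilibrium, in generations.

Here r = 1.1 and m = 0.357, so r·m = 0.393.
ω = √0.393 = 0.627 per generation, hence T = 2π/ω ≈ 10 generations.

T ≈ 10 generations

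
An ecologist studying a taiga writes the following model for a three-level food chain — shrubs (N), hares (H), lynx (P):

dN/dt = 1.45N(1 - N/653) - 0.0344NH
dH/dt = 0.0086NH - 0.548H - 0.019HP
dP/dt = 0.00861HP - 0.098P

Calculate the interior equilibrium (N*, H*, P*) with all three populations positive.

N* ≈ 477, H* ≈ 11.4, P* ≈ 187

From dP/dt = 0: 0.00861H* = 0.098, so H* = 11.4.
From dN/dt = 0: 1.45(1 - N*/653) = 0.0344·11.4, giving N* = 653·(1 - 0.27) = 477.
From dH/dt = 0: 0.0086·477 - 0.548 = 0.019P*, so P* = 3.55/0.019 = 187.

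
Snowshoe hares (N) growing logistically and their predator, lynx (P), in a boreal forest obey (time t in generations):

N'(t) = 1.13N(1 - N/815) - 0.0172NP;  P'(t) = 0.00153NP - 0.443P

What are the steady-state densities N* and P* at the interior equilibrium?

N* ≈ 290, P* ≈ 42.4

From dP/dt = 0 with P > 0: 0.00153N* = 0.443, so N* = 290.
Substitute into dN/dt = 0: 1.13(1 - 290/815) = 0.0172P*.
The bracket is 0.645, giving P* = 0.729/0.0172 = 42.4.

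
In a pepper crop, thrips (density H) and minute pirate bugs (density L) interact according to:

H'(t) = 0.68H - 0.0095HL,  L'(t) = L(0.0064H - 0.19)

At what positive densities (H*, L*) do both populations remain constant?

Set dL/dt = 0 with L > 0: 0.0064H - 0.19 = 0, so H* = 0.19/0.0064 = 29.7.
Set dH/dt = 0 with H > 0: 0.68 - 0.0095L = 0, so L* = 0.68/0.0095 = 71.6.

H* ≈ 29.7, L* ≈ 71.6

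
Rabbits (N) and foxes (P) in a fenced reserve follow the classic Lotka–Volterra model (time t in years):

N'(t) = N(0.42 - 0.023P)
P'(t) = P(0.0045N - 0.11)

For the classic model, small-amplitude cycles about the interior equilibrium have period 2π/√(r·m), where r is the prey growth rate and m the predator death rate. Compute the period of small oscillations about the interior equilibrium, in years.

Here r = 0.42 and m = 0.11, so r·m = 0.0462.
ω = √0.0462 = 0.215 per year, hence T = 2π/ω ≈ 29.2 years.

T ≈ 29.2 years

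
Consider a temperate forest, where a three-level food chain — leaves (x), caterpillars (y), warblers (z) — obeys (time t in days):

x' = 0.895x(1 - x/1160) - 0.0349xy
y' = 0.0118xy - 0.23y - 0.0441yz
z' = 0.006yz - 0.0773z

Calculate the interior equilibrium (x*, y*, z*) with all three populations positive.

From dz/dt = 0: 0.006y* = 0.0773, so y* = 12.9.
From dx/dt = 0: 0.895(1 - x*/1160) = 0.0349·12.9, giving x* = 1160·(1 - 0.502) = 577.
From dy/dt = 0: 0.0118·577 - 0.23 = 0.0441z*, so z* = 6.58/0.0441 = 149.

x* ≈ 577, y* ≈ 12.9, z* ≈ 149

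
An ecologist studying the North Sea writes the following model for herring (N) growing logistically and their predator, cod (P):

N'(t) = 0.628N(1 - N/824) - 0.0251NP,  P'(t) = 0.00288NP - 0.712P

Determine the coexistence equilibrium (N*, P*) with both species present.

From dP/dt = 0 with P > 0: 0.00288N* = 0.712, so N* = 247.
Substitute into dN/dt = 0: 0.628(1 - 247/824) = 0.0251P*.
The bracket is 0.7, giving P* = 0.44/0.0251 = 17.5.

N* ≈ 247, P* ≈ 17.5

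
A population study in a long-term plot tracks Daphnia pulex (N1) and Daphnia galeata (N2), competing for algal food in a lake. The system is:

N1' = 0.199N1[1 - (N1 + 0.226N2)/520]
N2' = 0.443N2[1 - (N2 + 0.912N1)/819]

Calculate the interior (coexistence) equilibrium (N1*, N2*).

Setting both brackets to zero gives the nullclines N1 + 0.226N2 = 520 and 0.912N1 + N2 = 819.
Substituting N2 = 819 - 0.912N1 into the first: N1(1 - 0.226·0.912) = 520 - 0.226·819.
So N1* = 335/0.794 = 422, and then N2* = 819 - 0.912·422 = 434.

N1* ≈ 422, N2* ≈ 434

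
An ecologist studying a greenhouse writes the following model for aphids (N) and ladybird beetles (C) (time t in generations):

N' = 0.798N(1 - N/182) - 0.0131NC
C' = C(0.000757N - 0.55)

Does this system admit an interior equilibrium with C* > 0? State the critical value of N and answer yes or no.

Threshold N = 727; K < 727, so no, the predator goes extinct.

The predator equation gives dC/dt > 0 only when N > 0.55/0.000757 = 727.
Without the predator, N → K = 182. Since 182 < 727, the predator cannot invade.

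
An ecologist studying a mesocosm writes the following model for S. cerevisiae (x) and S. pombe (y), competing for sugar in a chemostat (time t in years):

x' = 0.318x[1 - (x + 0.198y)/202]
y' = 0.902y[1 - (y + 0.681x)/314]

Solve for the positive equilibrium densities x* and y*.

x* ≈ 162, y* ≈ 204

Setting both brackets to zero gives the nullclines x + 0.198y = 202 and 0.681x + y = 314.
Substituting y = 314 - 0.681x into the first: x(1 - 0.198·0.681) = 202 - 0.198·314.
So x* = 140/0.865 = 162, and then y* = 314 - 0.681·162 = 204.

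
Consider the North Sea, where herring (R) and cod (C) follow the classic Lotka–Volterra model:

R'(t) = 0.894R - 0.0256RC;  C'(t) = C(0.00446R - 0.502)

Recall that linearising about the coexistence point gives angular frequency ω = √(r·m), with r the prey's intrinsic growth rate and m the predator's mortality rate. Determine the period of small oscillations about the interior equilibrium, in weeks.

T ≈ 9.38 weeks

Here r = 0.894 and m = 0.502, so r·m = 0.449.
ω = √0.449 = 0.67 per week, hence T = 2π/ω ≈ 9.38 weeks.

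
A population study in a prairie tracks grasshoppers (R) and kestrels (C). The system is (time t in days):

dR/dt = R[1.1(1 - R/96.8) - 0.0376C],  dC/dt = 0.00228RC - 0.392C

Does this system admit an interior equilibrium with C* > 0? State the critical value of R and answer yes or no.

The predator equation gives dC/dt > 0 only when R > 0.392/0.00228 = 172.
Without the predator, R → K = 96.8. Since 96.8 < 172, the predator cannot invade.

Threshold R = 172; K < 172, so no, the predator goes extinct.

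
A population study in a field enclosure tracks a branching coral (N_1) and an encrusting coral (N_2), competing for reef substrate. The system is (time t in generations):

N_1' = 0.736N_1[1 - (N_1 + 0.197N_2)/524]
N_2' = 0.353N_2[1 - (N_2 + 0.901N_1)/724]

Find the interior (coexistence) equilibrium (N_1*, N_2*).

Setting both brackets to zero gives the nullclines N_1 + 0.197N_2 = 524 and 0.901N_1 + N_2 = 724.
Substituting N_2 = 724 - 0.901N_1 into the first: N_1(1 - 0.197·0.901) = 524 - 0.197·724.
So N_1* = 381/0.823 = 464, and then N_2* = 724 - 0.901·464 = 306.

N_1* ≈ 464, N_2* ≈ 306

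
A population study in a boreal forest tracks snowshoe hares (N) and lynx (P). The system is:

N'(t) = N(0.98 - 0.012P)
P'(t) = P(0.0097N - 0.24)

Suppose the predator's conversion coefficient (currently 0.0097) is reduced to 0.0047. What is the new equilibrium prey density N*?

At the interior fixed point, setting dP/dt = 0 with P > 0 fixes N* = (predator death rate)/(NP coefficient) — independent of the other coefficients.
With the change, N* = 0.24/0.0047 = 51.1; it rises from 24.7.

N* ≈ 51.1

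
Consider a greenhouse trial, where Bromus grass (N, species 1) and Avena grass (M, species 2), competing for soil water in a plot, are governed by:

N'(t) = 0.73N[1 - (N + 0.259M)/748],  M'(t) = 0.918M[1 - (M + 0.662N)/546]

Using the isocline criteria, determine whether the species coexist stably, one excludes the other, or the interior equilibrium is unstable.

Compare the nullcline intercepts: K1/α12 = 748/0.259 = 2890 > K2 = 546; K2/α21 = 546/0.662 = 825 > K1 = 748.
Since both inequalities hold, each species can invade when rare, so the interior equilibrium is stable.

stable coexistence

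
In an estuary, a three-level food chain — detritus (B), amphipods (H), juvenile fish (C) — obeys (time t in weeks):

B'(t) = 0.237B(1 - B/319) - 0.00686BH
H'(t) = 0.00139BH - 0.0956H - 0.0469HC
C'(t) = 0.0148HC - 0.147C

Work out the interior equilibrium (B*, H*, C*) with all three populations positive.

From dC/dt = 0: 0.0148H* = 0.147, so H* = 9.93.
From dB/dt = 0: 0.237(1 - B*/319) = 0.00686·9.93, giving B* = 319·(1 - 0.287) = 227.
From dH/dt = 0: 0.00139·227 - 0.0956 = 0.0469C*, so C* = 0.22/0.0469 = 4.7.

B* ≈ 227, H* ≈ 9.93, C* ≈ 4.7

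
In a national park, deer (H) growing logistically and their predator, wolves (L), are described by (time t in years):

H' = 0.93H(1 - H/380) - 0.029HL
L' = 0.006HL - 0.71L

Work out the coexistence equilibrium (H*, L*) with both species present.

H* ≈ 118, L* ≈ 22.1

From dL/dt = 0 with L > 0: 0.006H* = 0.71, so H* = 118.
Substitute into dH/dt = 0: 0.93(1 - 118/380) = 0.029L*.
The bracket is 0.689, giving L* = 0.64/0.029 = 22.1.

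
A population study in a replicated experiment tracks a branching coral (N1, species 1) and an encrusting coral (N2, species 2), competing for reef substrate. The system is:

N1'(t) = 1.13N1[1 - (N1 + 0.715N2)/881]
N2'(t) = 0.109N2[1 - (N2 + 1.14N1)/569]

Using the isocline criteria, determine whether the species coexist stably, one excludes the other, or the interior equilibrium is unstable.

Compare the nullcline intercepts: K1/α12 = 881/0.715 = 1230 > K2 = 569; K2/α21 = 569/1.14 = 499 < K1 = 881.
Since the inequalities point opposite ways, species 1 can invade but species 2 cannot.

species 1 excludes species 2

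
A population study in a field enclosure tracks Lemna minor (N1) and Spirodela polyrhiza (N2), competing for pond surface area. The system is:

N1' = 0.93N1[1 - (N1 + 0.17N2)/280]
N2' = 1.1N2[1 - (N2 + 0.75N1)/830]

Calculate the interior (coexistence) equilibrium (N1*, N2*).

N1* ≈ 159, N2* ≈ 711

Setting both brackets to zero gives the nullclines N1 + 0.17N2 = 280 and 0.75N1 + N2 = 830.
Substituting N2 = 830 - 0.75N1 into the first: N1(1 - 0.17·0.75) = 280 - 0.17·830.
So N1* = 139/0.873 = 159, and then N2* = 830 - 0.75·159 = 711.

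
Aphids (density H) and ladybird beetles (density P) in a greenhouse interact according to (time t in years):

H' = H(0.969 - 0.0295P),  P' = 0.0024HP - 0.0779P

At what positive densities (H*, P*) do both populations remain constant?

Set dP/dt = 0 with P > 0: 0.0024H - 0.0779 = 0, so H* = 0.0779/0.0024 = 32.5.
Set dH/dt = 0 with H > 0: 0.969 - 0.0295P = 0, so P* = 0.969/0.0295 = 32.8.

H* ≈ 32.5, P* ≈ 32.8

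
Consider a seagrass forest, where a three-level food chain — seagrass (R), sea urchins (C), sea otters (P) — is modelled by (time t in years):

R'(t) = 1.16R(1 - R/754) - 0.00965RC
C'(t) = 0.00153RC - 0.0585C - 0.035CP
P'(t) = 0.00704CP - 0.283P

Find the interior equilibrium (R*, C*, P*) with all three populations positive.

R* ≈ 502, C* ≈ 40.2, P* ≈ 20.3

From dP/dt = 0: 0.00704C* = 0.283, so C* = 40.2.
From dR/dt = 0: 1.16(1 - R*/754) = 0.00965·40.2, giving R* = 754·(1 - 0.334) = 502.
From dC/dt = 0: 0.00153·502 - 0.0585 = 0.035P*, so P* = 0.709/0.035 = 20.3.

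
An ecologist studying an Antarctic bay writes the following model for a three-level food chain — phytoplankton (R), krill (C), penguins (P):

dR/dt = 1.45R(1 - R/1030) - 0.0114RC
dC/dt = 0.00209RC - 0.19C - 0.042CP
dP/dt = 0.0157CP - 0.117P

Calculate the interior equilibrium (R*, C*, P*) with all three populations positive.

From dP/dt = 0: 0.0157C* = 0.117, so C* = 7.45.
From dR/dt = 0: 1.45(1 - R*/1030) = 0.0114·7.45, giving R* = 1030·(1 - 0.0586) = 970.
From dC/dt = 0: 0.00209·970 - 0.19 = 0.042P*, so P* = 1.84/0.042 = 43.7.

R* ≈ 970, C* ≈ 7.45, P* ≈ 43.7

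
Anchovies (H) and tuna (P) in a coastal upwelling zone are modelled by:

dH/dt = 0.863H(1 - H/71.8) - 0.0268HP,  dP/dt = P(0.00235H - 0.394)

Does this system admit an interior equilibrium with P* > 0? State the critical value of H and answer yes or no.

Threshold H = 168; K < 168, so no, the predator goes extinct.

The predator equation gives dP/dt > 0 only when H > 0.394/0.00235 = 168.
Without the predator, H → K = 71.8. Since 71.8 < 168, the predator cannot invade.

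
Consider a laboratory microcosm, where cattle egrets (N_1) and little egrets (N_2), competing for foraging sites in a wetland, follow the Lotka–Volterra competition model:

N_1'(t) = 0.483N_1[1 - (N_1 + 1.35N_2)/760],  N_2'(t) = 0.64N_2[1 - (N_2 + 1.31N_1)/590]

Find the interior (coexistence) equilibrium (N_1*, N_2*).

N_1* ≈ 47.5, N_2* ≈ 528

Setting both brackets to zero gives the nullclines N_1 + 1.35N_2 = 760 and 1.31N_1 + N_2 = 590.
Substituting N_2 = 590 - 1.31N_1 into the first: N_1(1 - 1.35·1.31) = 760 - 1.35·590.
So N_1* = -36.5/-0.769 = 47.5, and then N_2* = 590 - 1.31·47.5 = 528.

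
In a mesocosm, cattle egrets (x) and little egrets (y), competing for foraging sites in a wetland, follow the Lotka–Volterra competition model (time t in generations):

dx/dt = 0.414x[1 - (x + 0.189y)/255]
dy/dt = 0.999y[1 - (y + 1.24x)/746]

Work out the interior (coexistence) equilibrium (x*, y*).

Setting both brackets to zero gives the nullclines x + 0.189y = 255 and 1.24x + y = 746.
Substituting y = 746 - 1.24x into the first: x(1 - 0.189·1.24) = 255 - 0.189·746.
So x* = 114/0.766 = 149, and then y* = 746 - 1.24·149 = 561.

x* ≈ 149, y* ≈ 561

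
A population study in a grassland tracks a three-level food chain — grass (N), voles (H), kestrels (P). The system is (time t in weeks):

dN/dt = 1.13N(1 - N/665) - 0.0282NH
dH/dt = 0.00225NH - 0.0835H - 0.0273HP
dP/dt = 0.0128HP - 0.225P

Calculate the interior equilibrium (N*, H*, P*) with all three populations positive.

From dP/dt = 0: 0.0128H* = 0.225, so H* = 17.6.
From dN/dt = 0: 1.13(1 - N*/665) = 0.0282·17.6, giving N* = 665·(1 - 0.439) = 373.
From dH/dt = 0: 0.00225·373 - 0.0835 = 0.0273P*, so P* = 0.756/0.0273 = 27.7.

N* ≈ 373, H* ≈ 17.6, P* ≈ 27.7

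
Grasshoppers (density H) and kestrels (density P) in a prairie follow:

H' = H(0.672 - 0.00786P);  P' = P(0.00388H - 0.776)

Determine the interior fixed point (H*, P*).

Set dP/dt = 0 with P > 0: 0.00388H - 0.776 = 0, so H* = 0.776/0.00388 = 200.
Set dH/dt = 0 with H > 0: 0.672 - 0.00786P = 0, so P* = 0.672/0.00786 = 85.5.

H* ≈ 200, P* ≈ 85.5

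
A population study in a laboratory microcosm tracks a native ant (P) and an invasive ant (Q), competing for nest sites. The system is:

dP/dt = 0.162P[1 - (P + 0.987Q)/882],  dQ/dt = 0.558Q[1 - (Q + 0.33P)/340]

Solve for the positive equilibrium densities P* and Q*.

P* ≈ 810, Q* ≈ 72.6

Setting both brackets to zero gives the nullclines P + 0.987Q = 882 and 0.33P + Q = 340.
Substituting Q = 340 - 0.33P into the first: P(1 - 0.987·0.33) = 882 - 0.987·340.
So P* = 546/0.674 = 810, and then Q* = 340 - 0.33·810 = 72.6.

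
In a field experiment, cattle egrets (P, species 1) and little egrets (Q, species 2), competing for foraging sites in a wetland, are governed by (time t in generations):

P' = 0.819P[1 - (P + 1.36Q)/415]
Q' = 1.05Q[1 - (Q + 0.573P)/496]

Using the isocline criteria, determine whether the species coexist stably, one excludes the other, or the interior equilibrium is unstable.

species 2 excludes species 1

Compare the nullcline intercepts: K1/α12 = 415/1.36 = 305 < K2 = 496; K2/α21 = 496/0.573 = 866 > K1 = 415.
Since the inequalities point opposite ways, species 2 can invade but species 1 cannot.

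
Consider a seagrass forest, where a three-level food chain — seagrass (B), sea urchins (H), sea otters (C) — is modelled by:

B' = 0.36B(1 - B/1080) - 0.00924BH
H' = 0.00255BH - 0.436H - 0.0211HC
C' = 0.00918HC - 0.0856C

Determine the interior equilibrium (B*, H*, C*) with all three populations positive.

B* ≈ 822, H* ≈ 9.32, C* ≈ 78.6

From dC/dt = 0: 0.00918H* = 0.0856, so H* = 9.32.
From dB/dt = 0: 0.36(1 - B*/1080) = 0.00924·9.32, giving B* = 1080·(1 - 0.239) = 822.
From dH/dt = 0: 0.00255·822 - 0.436 = 0.0211C*, so C* = 1.66/0.0211 = 78.6.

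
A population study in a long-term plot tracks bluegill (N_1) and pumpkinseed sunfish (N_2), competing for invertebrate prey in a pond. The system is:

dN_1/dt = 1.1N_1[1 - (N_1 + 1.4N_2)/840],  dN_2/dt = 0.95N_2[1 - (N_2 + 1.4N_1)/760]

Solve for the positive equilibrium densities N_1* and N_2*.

N_1* ≈ 233, N_2* ≈ 433

Setting both brackets to zero gives the nullclines N_1 + 1.4N_2 = 840 and 1.4N_1 + N_2 = 760.
Substituting N_2 = 760 - 1.4N_1 into the first: N_1(1 - 1.4·1.4) = 840 - 1.4·760.
So N_1* = -224/-0.96 = 233, and then N_2* = 760 - 1.4·233 = 433.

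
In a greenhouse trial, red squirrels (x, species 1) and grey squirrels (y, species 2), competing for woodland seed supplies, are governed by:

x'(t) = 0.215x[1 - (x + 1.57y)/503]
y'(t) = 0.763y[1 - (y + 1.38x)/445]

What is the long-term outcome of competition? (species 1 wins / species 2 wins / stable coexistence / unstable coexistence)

Compare the nullcline intercepts: K1/α12 = 503/1.57 = 320 < K2 = 445; K2/α21 = 445/1.38 = 322 < K1 = 503.
Since both are reversed, neither can invade when rare; the interior point is a saddle.

unstable coexistence (outcome depends on initial conditions)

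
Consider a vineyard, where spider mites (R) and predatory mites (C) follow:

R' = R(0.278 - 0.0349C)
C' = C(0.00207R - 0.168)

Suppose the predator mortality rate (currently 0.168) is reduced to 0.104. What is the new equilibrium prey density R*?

At the interior fixed point, setting dC/dt = 0 with C > 0 fixes R* = (predator death rate)/(RC coefficient) — independent of the other coefficients.
With the change, R* = 0.104/0.00207 = 50.2; it falls from 81.2.

R* ≈ 50.2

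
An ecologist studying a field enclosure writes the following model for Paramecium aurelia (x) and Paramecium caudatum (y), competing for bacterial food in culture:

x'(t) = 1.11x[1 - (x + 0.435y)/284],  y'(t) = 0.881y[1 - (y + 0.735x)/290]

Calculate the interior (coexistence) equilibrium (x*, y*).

x* ≈ 232, y* ≈ 119

Setting both brackets to zero gives the nullclines x + 0.435y = 284 and 0.735x + y = 290.
Substituting y = 290 - 0.735x into the first: x(1 - 0.435·0.735) = 284 - 0.435·290.
So x* = 158/0.68 = 232, and then y* = 290 - 0.735·232 = 119.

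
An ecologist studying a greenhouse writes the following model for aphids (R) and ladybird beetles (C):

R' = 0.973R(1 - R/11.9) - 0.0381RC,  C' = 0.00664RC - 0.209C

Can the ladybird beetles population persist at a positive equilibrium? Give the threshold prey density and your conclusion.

Threshold R = 31.5; K < 31.5, so no, the predator goes extinct.

The predator equation gives dC/dt > 0 only when R > 0.209/0.00664 = 31.5.
Without the predator, R → K = 11.9. Since 11.9 < 31.5, the predator cannot invade.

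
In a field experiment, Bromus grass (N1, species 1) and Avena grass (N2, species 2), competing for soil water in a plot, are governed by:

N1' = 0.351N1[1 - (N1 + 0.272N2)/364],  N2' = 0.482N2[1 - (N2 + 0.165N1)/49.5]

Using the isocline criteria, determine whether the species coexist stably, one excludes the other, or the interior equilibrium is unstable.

Compare the nullcline intercepts: K1/α12 = 364/0.272 = 1340 > K2 = 49.5; K2/α21 = 49.5/0.165 = 300 < K1 = 364.
Since the inequalities point opposite ways, species 1 can invade but species 2 cannot.

species 1 excludes species 2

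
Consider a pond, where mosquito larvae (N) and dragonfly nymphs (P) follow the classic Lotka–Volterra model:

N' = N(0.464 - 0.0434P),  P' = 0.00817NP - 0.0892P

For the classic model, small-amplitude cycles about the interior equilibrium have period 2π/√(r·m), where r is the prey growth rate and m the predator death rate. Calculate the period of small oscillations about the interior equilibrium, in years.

T ≈ 30.9 years

Here r = 0.464 and m = 0.0892, so r·m = 0.0414.
ω = √0.0414 = 0.203 per year, hence T = 2π/ω ≈ 30.9 years.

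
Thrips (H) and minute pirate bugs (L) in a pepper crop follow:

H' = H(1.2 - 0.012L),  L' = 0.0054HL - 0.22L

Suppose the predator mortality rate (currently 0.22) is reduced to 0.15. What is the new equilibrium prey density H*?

At the interior fixed point, setting dL/dt = 0 with L > 0 fixes H* = (predator death rate)/(HL coefficient) — independent of the other coefficients.
With the change, H* = 0.15/0.0054 = 27.8; it falls from 40.7.

H* ≈ 27.8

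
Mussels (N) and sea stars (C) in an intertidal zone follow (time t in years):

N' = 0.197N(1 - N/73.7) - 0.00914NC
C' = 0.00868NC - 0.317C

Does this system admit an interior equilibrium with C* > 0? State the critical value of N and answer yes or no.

The predator equation gives dC/dt > 0 only when N > 0.317/0.00868 = 36.5.
Without the predator, N → K = 73.7. Since 73.7 > 36.5, the predator can invade and persist.

Threshold N = 36.5; K > 36.5, so yes, the predator persists.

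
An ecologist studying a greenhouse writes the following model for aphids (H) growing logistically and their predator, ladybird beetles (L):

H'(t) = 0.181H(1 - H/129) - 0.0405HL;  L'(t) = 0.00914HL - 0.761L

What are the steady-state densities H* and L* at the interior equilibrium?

H* ≈ 83.3, L* ≈ 1.58

From dL/dt = 0 with L > 0: 0.00914H* = 0.761, so H* = 83.3.
Substitute into dH/dt = 0: 0.181(1 - 83.3/129) = 0.0405L*.
The bracket is 0.355, giving L* = 0.0642/0.0405 = 1.58.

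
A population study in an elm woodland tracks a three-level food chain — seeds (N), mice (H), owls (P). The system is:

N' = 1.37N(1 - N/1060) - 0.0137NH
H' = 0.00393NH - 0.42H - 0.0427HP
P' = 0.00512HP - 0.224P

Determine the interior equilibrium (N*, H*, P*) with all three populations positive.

From dP/dt = 0: 0.00512H* = 0.224, so H* = 43.8.
From dN/dt = 0: 1.37(1 - N*/1060) = 0.0137·43.8, giving N* = 1060·(1 - 0.437) = 596.
From dH/dt = 0: 0.00393·596 - 0.42 = 0.0427P*, so P* = 1.92/0.0427 = 45.

N* ≈ 596, H* ≈ 43.8, P* ≈ 45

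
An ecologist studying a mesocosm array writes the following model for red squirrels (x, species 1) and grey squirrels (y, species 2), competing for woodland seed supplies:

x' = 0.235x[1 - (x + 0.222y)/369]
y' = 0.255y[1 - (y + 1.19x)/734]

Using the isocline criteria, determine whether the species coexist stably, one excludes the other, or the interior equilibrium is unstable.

stable coexistence

Compare the nullcline intercepts: K1/α12 = 369/0.222 = 1660 > K2 = 734; K2/α21 = 734/1.19 = 617 > K1 = 369.
Since both inequalities hold, each species can invade when rare, so the interior equilibrium is stable.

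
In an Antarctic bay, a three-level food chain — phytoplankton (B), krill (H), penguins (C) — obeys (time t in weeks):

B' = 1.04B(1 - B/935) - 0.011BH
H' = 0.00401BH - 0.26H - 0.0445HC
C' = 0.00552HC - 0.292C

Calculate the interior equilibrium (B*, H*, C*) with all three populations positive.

From dC/dt = 0: 0.00552H* = 0.292, so H* = 52.9.
From dB/dt = 0: 1.04(1 - B*/935) = 0.011·52.9, giving B* = 935·(1 - 0.56) = 412.
From dH/dt = 0: 0.00401·412 - 0.26 = 0.0445C*, so C* = 1.39/0.0445 = 31.3.

B* ≈ 412, H* ≈ 52.9, C* ≈ 31.3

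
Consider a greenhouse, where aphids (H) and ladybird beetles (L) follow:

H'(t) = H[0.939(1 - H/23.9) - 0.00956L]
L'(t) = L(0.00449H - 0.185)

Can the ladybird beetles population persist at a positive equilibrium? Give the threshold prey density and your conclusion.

The predator equation gives dL/dt > 0 only when H > 0.185/0.00449 = 41.2.
Without the predator, H → K = 23.9. Since 23.9 < 41.2, the predator cannot invade.

Threshold H = 41.2; K < 41.2, so no, the predator goes extinct.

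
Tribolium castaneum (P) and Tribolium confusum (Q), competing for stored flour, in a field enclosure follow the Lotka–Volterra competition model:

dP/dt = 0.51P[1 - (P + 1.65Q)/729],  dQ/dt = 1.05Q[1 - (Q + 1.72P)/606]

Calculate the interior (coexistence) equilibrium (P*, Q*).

P* ≈ 147, Q* ≈ 352

Setting both brackets to zero gives the nullclines P + 1.65Q = 729 and 1.72P + Q = 606.
Substituting Q = 606 - 1.72P into the first: P(1 - 1.65·1.72) = 729 - 1.65·606.
So P* = -271/-1.84 = 147, and then Q* = 606 - 1.72·147 = 352.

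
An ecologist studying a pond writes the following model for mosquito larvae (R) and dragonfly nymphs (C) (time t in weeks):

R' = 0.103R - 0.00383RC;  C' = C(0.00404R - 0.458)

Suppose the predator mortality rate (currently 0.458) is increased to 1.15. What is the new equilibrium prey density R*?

At the interior fixed point, setting dC/dt = 0 with C > 0 fixes R* = (predator death rate)/(RC coefficient) — independent of the other coefficients.
With the change, R* = 1.15/0.00404 = 285; it rises from 113.

R* ≈ 285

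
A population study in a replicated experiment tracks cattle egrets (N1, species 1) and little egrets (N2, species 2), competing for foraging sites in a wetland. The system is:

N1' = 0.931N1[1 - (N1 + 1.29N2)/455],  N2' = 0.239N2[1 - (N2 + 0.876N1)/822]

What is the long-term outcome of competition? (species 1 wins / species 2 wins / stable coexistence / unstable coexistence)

Compare the nullcline intercepts: K1/α12 = 455/1.29 = 353 < K2 = 822; K2/α21 = 822/0.876 = 938 > K1 = 455.
Since the inequalities point opposite ways, species 2 can invade but species 1 cannot.

species 2 excludes species 1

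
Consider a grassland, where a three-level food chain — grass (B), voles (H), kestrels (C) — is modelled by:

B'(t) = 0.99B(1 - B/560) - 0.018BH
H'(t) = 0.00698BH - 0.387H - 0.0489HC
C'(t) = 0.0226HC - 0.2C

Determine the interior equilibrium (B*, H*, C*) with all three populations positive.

From dC/dt = 0: 0.0226H* = 0.2, so H* = 8.85.
From dB/dt = 0: 0.99(1 - B*/560) = 0.018·8.85, giving B* = 560·(1 - 0.161) = 470.
From dH/dt = 0: 0.00698·470 - 0.387 = 0.0489C*, so C* = 2.89/0.0489 = 59.2.

B* ≈ 470, H* ≈ 8.85, C* ≈ 59.2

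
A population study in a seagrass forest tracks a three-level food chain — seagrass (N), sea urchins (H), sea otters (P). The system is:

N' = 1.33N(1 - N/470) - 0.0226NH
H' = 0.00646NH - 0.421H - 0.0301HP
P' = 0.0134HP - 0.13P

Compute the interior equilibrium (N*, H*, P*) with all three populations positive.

From dP/dt = 0: 0.0134H* = 0.13, so H* = 9.7.
From dN/dt = 0: 1.33(1 - N*/470) = 0.0226·9.7, giving N* = 470·(1 - 0.165) = 393.
From dH/dt = 0: 0.00646·393 - 0.421 = 0.0301P*, so P* = 2.11/0.0301 = 70.3.

N* ≈ 393, H* ≈ 9.7, P* ≈ 70.3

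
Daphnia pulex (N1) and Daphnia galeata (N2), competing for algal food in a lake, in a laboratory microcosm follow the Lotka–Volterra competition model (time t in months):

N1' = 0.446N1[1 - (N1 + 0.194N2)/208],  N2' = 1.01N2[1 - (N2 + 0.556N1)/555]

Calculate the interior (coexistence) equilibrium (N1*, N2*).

N1* ≈ 112, N2* ≈ 492

Setting both brackets to zero gives the nullclines N1 + 0.194N2 = 208 and 0.556N1 + N2 = 555.
Substituting N2 = 555 - 0.556N1 into the first: N1(1 - 0.194·0.556) = 208 - 0.194·555.
So N1* = 100/0.892 = 112, and then N2* = 555 - 0.556·112 = 492.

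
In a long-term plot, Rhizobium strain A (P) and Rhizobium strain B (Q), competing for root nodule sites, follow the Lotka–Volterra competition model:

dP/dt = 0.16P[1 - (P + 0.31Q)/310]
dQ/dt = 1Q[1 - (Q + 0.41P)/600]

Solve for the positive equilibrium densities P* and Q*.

Setting both brackets to zero gives the nullclines P + 0.31Q = 310 and 0.41P + Q = 600.
Substituting Q = 600 - 0.41P into the first: P(1 - 0.31·0.41) = 310 - 0.31·600.
So P* = 124/0.873 = 142, and then Q* = 600 - 0.41·142 = 542.

P* ≈ 142, Q* ≈ 542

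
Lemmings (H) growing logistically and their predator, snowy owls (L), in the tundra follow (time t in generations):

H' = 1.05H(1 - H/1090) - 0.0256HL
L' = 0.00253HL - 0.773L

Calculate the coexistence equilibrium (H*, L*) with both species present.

H* ≈ 306, L* ≈ 29.5

From dL/dt = 0 with L > 0: 0.00253H* = 0.773, so H* = 306.
Substitute into dH/dt = 0: 1.05(1 - 306/1090) = 0.0256L*.
The bracket is 0.72, giving L* = 0.756/0.0256 = 29.5.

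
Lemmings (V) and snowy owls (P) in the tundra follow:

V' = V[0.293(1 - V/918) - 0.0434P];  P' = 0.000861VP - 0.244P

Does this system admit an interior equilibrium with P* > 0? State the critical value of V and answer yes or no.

Threshold V = 283; K > 283, so yes, the predator persists.

The predator equation gives dP/dt > 0 only when V > 0.244/0.000861 = 283.
Without the predator, V → K = 918. Since 918 > 283, the predator can invade and persist.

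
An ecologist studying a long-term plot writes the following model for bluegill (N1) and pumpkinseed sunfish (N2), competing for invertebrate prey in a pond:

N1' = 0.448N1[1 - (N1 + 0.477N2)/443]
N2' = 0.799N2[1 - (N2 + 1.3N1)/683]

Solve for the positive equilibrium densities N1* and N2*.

Setting both brackets to zero gives the nullclines N1 + 0.477N2 = 443 and 1.3N1 + N2 = 683.
Substituting N2 = 683 - 1.3N1 into the first: N1(1 - 0.477·1.3) = 443 - 0.477·683.
So N1* = 117/0.38 = 309, and then N2* = 683 - 1.3·309 = 282.

N1* ≈ 309, N2* ≈ 282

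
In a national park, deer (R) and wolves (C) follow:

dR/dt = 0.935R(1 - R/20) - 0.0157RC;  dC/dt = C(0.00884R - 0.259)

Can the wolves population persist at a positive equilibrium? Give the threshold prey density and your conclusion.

The predator equation gives dC/dt > 0 only when R > 0.259/0.00884 = 29.3.
Without the predator, R → K = 20. Since 20 < 29.3, the predator cannot invade.

Threshold R = 29.3; K < 29.3, so no, the predator goes extinct.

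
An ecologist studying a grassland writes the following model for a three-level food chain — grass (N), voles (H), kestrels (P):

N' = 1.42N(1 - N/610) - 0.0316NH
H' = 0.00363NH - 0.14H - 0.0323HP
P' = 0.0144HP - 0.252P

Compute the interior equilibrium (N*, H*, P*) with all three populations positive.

N* ≈ 372, H* ≈ 17.5, P* ≈ 37.5

From dP/dt = 0: 0.0144H* = 0.252, so H* = 17.5.
From dN/dt = 0: 1.42(1 - N*/610) = 0.0316·17.5, giving N* = 610·(1 - 0.389) = 372.
From dH/dt = 0: 0.00363·372 - 0.14 = 0.0323P*, so P* = 1.21/0.0323 = 37.5.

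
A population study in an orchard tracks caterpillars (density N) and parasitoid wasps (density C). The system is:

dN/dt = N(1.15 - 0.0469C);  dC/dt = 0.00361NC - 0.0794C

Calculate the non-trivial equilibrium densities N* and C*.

N* ≈ 22, C* ≈ 24.5

Set dC/dt = 0 with C > 0: 0.00361N - 0.0794 = 0, so N* = 0.0794/0.00361 = 22.
Set dN/dt = 0 with N > 0: 1.15 - 0.0469C = 0, so C* = 1.15/0.0469 = 24.5.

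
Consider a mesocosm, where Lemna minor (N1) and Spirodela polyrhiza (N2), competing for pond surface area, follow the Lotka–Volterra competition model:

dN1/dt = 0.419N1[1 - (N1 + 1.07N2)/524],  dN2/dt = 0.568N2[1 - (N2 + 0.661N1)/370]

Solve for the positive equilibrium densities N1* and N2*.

N1* ≈ 438, N2* ≈ 80.7

Setting both brackets to zero gives the nullclines N1 + 1.07N2 = 524 and 0.661N1 + N2 = 370.
Substituting N2 = 370 - 0.661N1 into the first: N1(1 - 1.07·0.661) = 524 - 1.07·370.
So N1* = 128/0.293 = 438, and then N2* = 370 - 0.661·438 = 80.7.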